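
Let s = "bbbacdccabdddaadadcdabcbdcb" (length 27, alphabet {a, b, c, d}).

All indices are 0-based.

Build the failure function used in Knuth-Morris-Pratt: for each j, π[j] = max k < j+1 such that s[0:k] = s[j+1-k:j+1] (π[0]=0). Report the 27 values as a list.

[0, 1, 2, 0, 0, 0, 0, 0, 0, 1, 0, 0, 0, 0, 0, 0, 0, 0, 0, 0, 0, 1, 0, 1, 0, 0, 1]

π[0] = 0
j=1 s[j]='b': π[1]=1 (border 'b')
j=2 s[j]='b': π[2]=2 (border 'bb')
j=3 s[j]='a': k: 2→1→0; π[3]=0 (border '')
j=4 s[j]='c': π[4]=0 (border '')
j=5 s[j]='d': π[5]=0 (border '')
j=6 s[j]='c': π[6]=0 (border '')
j=7 s[j]='c': π[7]=0 (border '')
j=8 s[j]='a': π[8]=0 (border '')
j=9 s[j]='b': π[9]=1 (border 'b')
j=10 s[j]='d': k: 1→0; π[10]=0 (border '')
j=11 s[j]='d': π[11]=0 (border '')
j=12 s[j]='d': π[12]=0 (border '')
j=13 s[j]='a': π[13]=0 (border '')
j=14 s[j]='a': π[14]=0 (border '')
j=15 s[j]='d': π[15]=0 (border '')
j=16 s[j]='a': π[16]=0 (border '')
j=17 s[j]='d': π[17]=0 (border '')
j=18 s[j]='c': π[18]=0 (border '')
j=19 s[j]='d': π[19]=0 (border '')
j=20 s[j]='a': π[20]=0 (border '')
j=21 s[j]='b': π[21]=1 (border 'b')
j=22 s[j]='c': k: 1→0; π[22]=0 (border '')
j=23 s[j]='b': π[23]=1 (border 'b')
j=24 s[j]='d': k: 1→0; π[24]=0 (border '')
j=25 s[j]='c': π[25]=0 (border '')
j=26 s[j]='b': π[26]=1 (border 'b')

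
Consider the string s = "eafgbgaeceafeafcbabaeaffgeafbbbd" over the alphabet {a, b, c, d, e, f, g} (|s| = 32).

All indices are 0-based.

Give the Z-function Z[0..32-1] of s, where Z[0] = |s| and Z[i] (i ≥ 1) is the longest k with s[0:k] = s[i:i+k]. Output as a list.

Z[0]=32
i=1: i≥r, start 0; Z[1]=0
i=2: i≥r, start 0; Z[2]=0
i=3: i≥r, start 0; Z[3]=0
i=4: i≥r, start 0; Z[4]=0
i=5: i≥r, start 0; Z[5]=0
i=6: i≥r, start 0; Z[6]=0
i=7: i≥r, start 0; Z[7]=1 grow→box=[7,8)
i=8: i≥r, start 0; Z[8]=0
i=9: i≥r, start 0; Z[9]=3 grow→box=[9,12)
i=10: min(r-i=2, Z[1]=0)=0; Z[10]=0
i=11: min(r-i=1, Z[2]=0)=0; Z[11]=0
i=12: i≥r, start 0; Z[12]=3 grow→box=[12,15)
i=13: min(r-i=2, Z[1]=0)=0; Z[13]=0
i=14: min(r-i=1, Z[2]=0)=0; Z[14]=0
i=15: i≥r, start 0; Z[15]=0
i=16: i≥r, start 0; Z[16]=0
i=17: i≥r, start 0; Z[17]=0
i=18: i≥r, start 0; Z[18]=0
i=19: i≥r, start 0; Z[19]=0
i=20: i≥r, start 0; Z[20]=3 grow→box=[20,23)
i=21: min(r-i=2, Z[1]=0)=0; Z[21]=0
i=22: min(r-i=1, Z[2]=0)=0; Z[22]=0
i=23: i≥r, start 0; Z[23]=0
i=24: i≥r, start 0; Z[24]=0
i=25: i≥r, start 0; Z[25]=3 grow→box=[25,28)
i=26: min(r-i=2, Z[1]=0)=0; Z[26]=0
i=27: min(r-i=1, Z[2]=0)=0; Z[27]=0
i=28: i≥r, start 0; Z[28]=0
i=29: i≥r, start 0; Z[29]=0
i=30: i≥r, start 0; Z[30]=0
i=31: i≥r, start 0; Z[31]=0

[32, 0, 0, 0, 0, 0, 0, 1, 0, 3, 0, 0, 3, 0, 0, 0, 0, 0, 0, 0, 3, 0, 0, 0, 0, 3, 0, 0, 0, 0, 0, 0]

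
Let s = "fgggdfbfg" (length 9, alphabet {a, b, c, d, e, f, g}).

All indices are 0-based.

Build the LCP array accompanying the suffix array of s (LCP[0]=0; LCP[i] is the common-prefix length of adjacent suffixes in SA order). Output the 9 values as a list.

[0, 0, 0, 1, 2, 0, 1, 1, 2]

sorted suffixes:
  #0 SA[0]=6  'bfg'
  #1 SA[1]=4  'dfbfg'
  #2 SA[2]=5  'fbfg'
  #3 SA[3]=7  'fg'
  #4 SA[4]=0  'fgggdfbfg'
  #5 SA[5]=8  'g'
  #6 SA[6]=3  'gdfbfg'
  #7 SA[7]=2  'ggdfbfg'
  #8 SA[8]=1  'gggdfbfg'

SA = [6, 4, 5, 7, 0, 8, 3, 2, 1]
i: (SA[i-1],SA[i]) lcp shared
  1: (6,4) 0 ''
  2: (4,5) 0 ''
  3: (5,7) 1 'f'
  4: (7,0) 2 'fg'
  5: (0,8) 0 ''
  6: (8,3) 1 'g'
  7: (3,2) 1 'g'
  8: (2,1) 2 'gg'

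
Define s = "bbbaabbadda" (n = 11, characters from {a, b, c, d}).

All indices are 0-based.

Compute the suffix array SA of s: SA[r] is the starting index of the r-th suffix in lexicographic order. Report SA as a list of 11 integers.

rank→(start, suffix):
  0 → (10, 'a')
  1 → (3, 'aabbadda')
  2 → (4, 'abbadda')
  3 → (7, 'adda')
  4 → (2, 'baabbadda')
  5 → (6, 'badda')
  6 → (1, 'bbaabbadda')
  7 → (5, 'bbadda')
  8 → (0, 'bbbaabbadda')
  9 → (9, 'da')
  10 → (8, 'dda')

[10, 3, 4, 7, 2, 6, 1, 5, 0, 9, 8]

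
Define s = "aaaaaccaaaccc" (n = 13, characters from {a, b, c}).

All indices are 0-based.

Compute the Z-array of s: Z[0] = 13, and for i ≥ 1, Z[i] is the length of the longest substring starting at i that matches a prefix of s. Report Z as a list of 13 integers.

[13, 4, 3, 2, 1, 0, 0, 3, 2, 1, 0, 0, 0]

Z[0]=13
i=1: outside box; Z[1]=4 grow→box=[1,5)
i=2: min(r-i=3, Z[1]=4)=3; Z[2]=3
i=3: min(r-i=2, Z[2]=3)=2; Z[3]=2
i=4: min(r-i=1, Z[3]=2)=1; Z[4]=1
i=5: outside box; Z[5]=0
i=6: outside box; Z[6]=0
i=7: outside box; Z[7]=3 grow→box=[7,10)
i=8: min(r-i=2, Z[1]=4)=2; Z[8]=2
i=9: min(r-i=1, Z[2]=3)=1; Z[9]=1
i=10: outside box; Z[10]=0
i=11: outside box; Z[11]=0
i=12: outside box; Z[12]=0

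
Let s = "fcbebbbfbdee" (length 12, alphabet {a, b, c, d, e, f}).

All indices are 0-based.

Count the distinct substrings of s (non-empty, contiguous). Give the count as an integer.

70

sorted suffixes:
  #0 SA[0]=4  'bbbfbdee'
  #1 SA[1]=5  'bbfbdee'
  #2 SA[2]=8  'bdee'
  #3 SA[3]=2  'bebbbfbdee'
  #4 SA[4]=6  'bfbdee'
  #5 SA[5]=1  'cbebbbfbdee'
  #6 SA[6]=9  'dee'
  #7 SA[7]=11  'e'
  #8 SA[8]=3  'ebbbfbdee'
  #9 SA[9]=10  'ee'
  #10 SA[10]=7  'fbdee'
  #11 SA[11]=0  'fcbebbbfbdee'

SA = [4, 5, 8, 2, 6, 1, 9, 11, 3, 10, 7, 0]
i: (SA[i-1],SA[i]) lcp shared
  1: (4,5) 2 'bb'
  2: (5,8) 1 'b'
  3: (8,2) 1 'b'
  4: (2,6) 1 'b'
  5: (6,1) 0 ''
  6: (1,9) 0 ''
  7: (9,11) 0 ''
  8: (11,3) 1 'e'
  9: (3,10) 1 'e'
  10: (10,7) 0 ''
  11: (7,0) 1 'f'

n(n+1)/2 = 12·13/2 = 78
Σ LCP = 0 + 2 + 1 + 1 + 1 + 0 + 0 + 0 + 1 + 1 + 0 + 1 = 8
distinct = 78 − 8 = 70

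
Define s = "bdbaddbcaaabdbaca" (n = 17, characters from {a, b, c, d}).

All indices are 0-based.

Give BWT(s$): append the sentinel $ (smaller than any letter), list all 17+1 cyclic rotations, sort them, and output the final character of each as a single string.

rank  rotation            last
    0  $bdbaddbcaaabdbaca  a
    1  a$bdbaddbcaaabdbac  c
    2  aaabdbaca$bdbaddbc  c
    3  aabdbaca$bdbaddbca  a
    4  abdbaca$bdbaddbcaa  a
    5  aca$bdbaddbcaaabdb  b
    6  addbcaaabdbaca$bdb  b
    7  baca$bdbaddbcaaabd  d
    8  baddbcaaabdbaca$bd  d
    9  bcaaabdbaca$bdbadd  d
   10  bdbaca$bdbaddbcaaa  a
   11  bdbaddbcaaabdbaca$  $
   12  ca$bdbaddbcaaabdba  a
   13  caaabdbaca$bdbaddb  b
   14  dbaca$bdbaddbcaaab  b
   15  dbaddbcaaabdbaca$b  b
   16  dbcaaabdbaca$bdbad  d
   17  ddbcaaabdbaca$bdba  a

accaabbddda$abbbda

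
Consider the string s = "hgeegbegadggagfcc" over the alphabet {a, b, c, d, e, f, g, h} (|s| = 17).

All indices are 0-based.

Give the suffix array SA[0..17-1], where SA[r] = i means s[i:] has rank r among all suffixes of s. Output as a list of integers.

[8, 12, 5, 16, 15, 9, 2, 6, 3, 14, 7, 11, 4, 1, 13, 10, 0]

rank | idx | suffix
   0 |   8 | adggagfcc
   1 |  12 | agfcc
   2 |   5 | begadggagfcc
   3 |  16 | c
   4 |  15 | cc
   5 |   9 | dggagfcc
   6 |   2 | eegbegadggagfcc
   7 |   6 | egadggagfcc
   8 |   3 | egbegadggagfcc
   9 |  14 | fcc
  10 |   7 | gadggagfcc
  11 |  11 | gagfcc
  12 |   4 | gbegadggagfcc
  13 |   1 | geegbegadggagfcc
  14 |  13 | gfcc
  15 |  10 | ggagfcc
  16 |   0 | hgeegbegadggagfcc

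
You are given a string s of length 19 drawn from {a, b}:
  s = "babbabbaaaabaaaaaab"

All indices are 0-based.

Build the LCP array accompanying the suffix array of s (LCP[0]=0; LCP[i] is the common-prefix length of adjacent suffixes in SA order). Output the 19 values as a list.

[0, 5, 4, 5, 3, 4, 2, 3, 1, 2, 2, 4, 0, 1, 5, 2, 5, 1, 3]

rank→(start, suffix):
  0 → (12, 'aaaaaab')
  1 → (13, 'aaaaab')
  2 → (14, 'aaaab')
  3 → (7, 'aaaabaaaaaab')
  4 → (15, 'aaab')
  5 → (8, 'aaabaaaaaab')
  6 → (16, 'aab')
  7 → (9, 'aabaaaaaab')
  8 → (17, 'ab')
  9 → (10, 'abaaaaaab')
  10 → (4, 'abbaaaabaaaaaab')
  11 → (1, 'abbabbaaaabaaaaaab')
  12 → (18, 'b')
  13 → (11, 'baaaaaab')
  14 → (6, 'baaaabaaaaaab')
  15 → (3, 'babbaaaabaaaaaab')
  16 → (0, 'babbabbaaaabaaaaaab')
  17 → (5, 'bbaaaabaaaaaab')
  18 → (2, 'bbabbaaaabaaaaaab')

SA = [12, 13, 14, 7, 15, 8, 16, 9, 17, 10, 4, 1, 18, 11, 6, 3, 0, 5, 2]
[i] adj suffixes → lcp
  [1] 12/13 → 5 ('aaaaa')
  [2] 13/14 → 4 ('aaaa')
  [3] 14/7 → 5 ('aaaab')
  [4] 7/15 → 3 ('aaa')
  [5] 15/8 → 4 ('aaab')
  [6] 8/16 → 2 ('aa')
  [7] 16/9 → 3 ('aab')
  [8] 9/17 → 1 ('a')
  [9] 17/10 → 2 ('ab')
  [10] 10/4 → 2 ('ab')
  [11] 4/1 → 4 ('abba')
  [12] 1/18 → 0 ('')
  [13] 18/11 → 1 ('b')
  [14] 11/6 → 5 ('baaaa')
  [15] 6/3 → 2 ('ba')
  [16] 3/0 → 5 ('babba')
  [17] 0/5 → 1 ('b')
  [18] 5/2 → 3 ('bba')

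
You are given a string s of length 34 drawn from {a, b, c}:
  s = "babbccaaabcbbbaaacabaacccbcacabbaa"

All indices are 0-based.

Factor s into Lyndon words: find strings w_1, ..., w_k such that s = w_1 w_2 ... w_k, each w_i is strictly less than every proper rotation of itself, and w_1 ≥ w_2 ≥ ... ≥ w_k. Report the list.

emit factor 1: 'b' (i=0, period=1)
emit factor 2: 'abbcc' (i=1, period=5)
emit factor 3: 'aaabcbbbaaacabaacccbcacabb' (i=6, period=26)
emit factor 4: 'a' (i=32, period=1)
emit factor 5: 'a' (i=33, period=1)

["b", "abbcc", "aaabcbbbaaacabaacccbcacabb", "a", "a"]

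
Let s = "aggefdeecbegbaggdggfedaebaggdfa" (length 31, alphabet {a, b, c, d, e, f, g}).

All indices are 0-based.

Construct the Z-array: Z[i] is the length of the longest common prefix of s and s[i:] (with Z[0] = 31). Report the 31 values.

[31, 0, 0, 0, 0, 0, 0, 0, 0, 0, 0, 0, 0, 3, 0, 0, 0, 0, 0, 0, 0, 0, 1, 0, 0, 3, 0, 0, 0, 0, 1]

Z[0]=31
i=1: fresh scan; Z[1]=0
i=2: fresh scan; Z[2]=0
i=3: fresh scan; Z[3]=0
i=4: fresh scan; Z[4]=0
i=5: fresh scan; Z[5]=0
i=6: fresh scan; Z[6]=0
i=7: fresh scan; Z[7]=0
i=8: fresh scan; Z[8]=0
i=9: fresh scan; Z[9]=0
i=10: fresh scan; Z[10]=0
i=11: fresh scan; Z[11]=0
i=12: fresh scan; Z[12]=0
i=13: fresh scan; Z[13]=3 grow→box=[13,16)
i=14: min(r-i=2, Z[1]=0)=0; Z[14]=0
i=15: min(r-i=1, Z[2]=0)=0; Z[15]=0
i=16: fresh scan; Z[16]=0
i=17: fresh scan; Z[17]=0
i=18: fresh scan; Z[18]=0
i=19: fresh scan; Z[19]=0
i=20: fresh scan; Z[20]=0
i=21: fresh scan; Z[21]=0
i=22: fresh scan; Z[22]=1 grow→box=[22,23)
i=23: fresh scan; Z[23]=0
i=24: fresh scan; Z[24]=0
i=25: fresh scan; Z[25]=3 grow→box=[25,28)
i=26: min(r-i=2, Z[1]=0)=0; Z[26]=0
i=27: min(r-i=1, Z[2]=0)=0; Z[27]=0
i=28: fresh scan; Z[28]=0
i=29: fresh scan; Z[29]=0
i=30: fresh scan; Z[30]=1 grow→box=[30,31)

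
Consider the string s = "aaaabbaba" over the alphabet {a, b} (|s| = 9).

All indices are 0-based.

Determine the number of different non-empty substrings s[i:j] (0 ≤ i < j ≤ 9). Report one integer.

rank→(start, suffix):
  0 → (8, 'a')
  1 → (0, 'aaaabbaba')
  2 → (1, 'aaabbaba')
  3 → (2, 'aabbaba')
  4 → (6, 'aba')
  5 → (3, 'abbaba')
  6 → (7, 'ba')
  7 → (5, 'baba')
  8 → (4, 'bbaba')

SA = [8, 0, 1, 2, 6, 3, 7, 5, 4]
i: (SA[i-1],SA[i]) lcp shared
  1: (8,0) 1 'a'
  2: (0,1) 3 'aaa'
  3: (1,2) 2 'aa'
  4: (2,6) 1 'a'
  5: (6,3) 2 'ab'
  6: (3,7) 0 ''
  7: (7,5) 2 'ba'
  8: (5,4) 1 'b'

n(n+1)/2 = 9·10/2 = 45
Σ LCP = 0 + 1 + 3 + 2 + 1 + 2 + 0 + 2 + 1 = 12
distinct = 45 − 12 = 33

33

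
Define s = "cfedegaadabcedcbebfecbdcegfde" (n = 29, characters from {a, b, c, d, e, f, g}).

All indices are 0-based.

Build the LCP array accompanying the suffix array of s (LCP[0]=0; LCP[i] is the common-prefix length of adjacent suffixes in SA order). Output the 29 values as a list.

[0, 1, 1, 0, 1, 1, 1, 0, 2, 1, 2, 1, 0, 1, 2, 1, 2, 0, 1, 1, 1, 2, 1, 2, 0, 1, 2, 0, 1]

rank | idx | suffix
   0 |   6 | aadabcedcbebfecbdcegfde
   1 |   9 | abcedcbebfecbdcegfde
   2 |   7 | adabcedcbebfecbdcegfde
   3 |  10 | bcedcbebfecbdcegfde
   4 |  21 | bdcegfde
   5 |  15 | bebfecbdcegfde
   6 |  17 | bfecbdcegfde
   7 |  20 | cbdcegfde
   8 |  14 | cbebfecbdcegfde
   9 |  11 | cedcbebfecbdcegfde
  10 |  23 | cegfde
  11 |   0 | cfedegaadabcedcbebfecbdcegfde
  12 |   8 | dabcedcbebfecbdcegfde
  13 |  13 | dcbebfecbdcegfde
  14 |  22 | dcegfde
  15 |  27 | de
  16 |   3 | degaadabcedcbebfecbdcegfde
  17 |  28 | e
  18 |  16 | ebfecbdcegfde
  19 |  19 | ecbdcegfde
  20 |  12 | edcbebfecbdcegfde
  21 |   2 | edegaadabcedcbebfecbdcegfde
  22 |   4 | egaadabcedcbebfecbdcegfde
  23 |  24 | egfde
  24 |  26 | fde
  25 |  18 | fecbdcegfde
  26 |   1 | fedegaadabcedcbebfecbdcegfde
  27 |   5 | gaadabcedcbebfecbdcegfde
  28 |  25 | gfde

SA = [6, 9, 7, 10, 21, 15, 17, 20, 14, 11, 23, 0, 8, 13, 22, 27, 3, 28, 16, 19, 12, 2, 4, 24, 26, 18, 1, 5, 25]
[i] adj suffixes → lcp
  [1] 6/9 → 1 ('a')
  [2] 9/7 → 1 ('a')
  [3] 7/10 → 0 ('')
  [4] 10/21 → 1 ('b')
  [5] 21/15 → 1 ('b')
  [6] 15/17 → 1 ('b')
  [7] 17/20 → 0 ('')
  [8] 20/14 → 2 ('cb')
  [9] 14/11 → 1 ('c')
  [10] 11/23 → 2 ('ce')
  [11] 23/0 → 1 ('c')
  [12] 0/8 → 0 ('')
  [13] 8/13 → 1 ('d')
  [14] 13/22 → 2 ('dc')
  [15] 22/27 → 1 ('d')
  [16] 27/3 → 2 ('de')
  [17] 3/28 → 0 ('')
  [18] 28/16 → 1 ('e')
  [19] 16/19 → 1 ('e')
  [20] 19/12 → 1 ('e')
  [21] 12/2 → 2 ('ed')
  [22] 2/4 → 1 ('e')
  [23] 4/24 → 2 ('eg')
  [24] 24/26 → 0 ('')
  [25] 26/18 → 1 ('f')
  [26] 18/1 → 2 ('fe')
  [27] 1/5 → 0 ('')
  [28] 5/25 → 1 ('g')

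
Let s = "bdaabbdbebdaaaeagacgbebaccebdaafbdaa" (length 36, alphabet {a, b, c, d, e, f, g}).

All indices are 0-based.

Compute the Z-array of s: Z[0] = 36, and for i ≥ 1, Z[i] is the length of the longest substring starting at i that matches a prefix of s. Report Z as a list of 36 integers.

Z[0]=36
i=1: outside box; Z[1]=0
i=2: outside box; Z[2]=0
i=3: outside box; Z[3]=0
i=4: outside box; Z[4]=1 scan→box=[4,5)
i=5: outside box; Z[5]=2 scan→box=[5,7)
i=6: min(r-i=1, Z[1]=0)=0; Z[6]=0
i=7: outside box; Z[7]=1 scan→box=[7,8)
i=8: outside box; Z[8]=0
i=9: outside box; Z[9]=4 scan→box=[9,13)
i=10: min(r-i=3, Z[1]=0)=0; Z[10]=0
i=11: min(r-i=2, Z[2]=0)=0; Z[11]=0
i=12: min(r-i=1, Z[3]=0)=0; Z[12]=0
i=13: outside box; Z[13]=0
i=14: outside box; Z[14]=0
i=15: outside box; Z[15]=0
i=16: outside box; Z[16]=0
i=17: outside box; Z[17]=0
i=18: outside box; Z[18]=0
i=19: outside box; Z[19]=0
i=20: outside box; Z[20]=1 scan→box=[20,21)
i=21: outside box; Z[21]=0
i=22: outside box; Z[22]=1 scan→box=[22,23)
i=23: outside box; Z[23]=0
i=24: outside box; Z[24]=0
i=25: outside box; Z[25]=0
i=26: outside box; Z[26]=0
i=27: outside box; Z[27]=4 scan→box=[27,31)
i=28: min(r-i=3, Z[1]=0)=0; Z[28]=0
i=29: min(r-i=2, Z[2]=0)=0; Z[29]=0
i=30: min(r-i=1, Z[3]=0)=0; Z[30]=0
i=31: outside box; Z[31]=0
i=32: outside box; Z[32]=4 scan→box=[32,36)
i=33: min(r-i=3, Z[1]=0)=0; Z[33]=0
i=34: min(r-i=2, Z[2]=0)=0; Z[34]=0
i=35: min(r-i=1, Z[3]=0)=0; Z[35]=0

[36, 0, 0, 0, 1, 2, 0, 1, 0, 4, 0, 0, 0, 0, 0, 0, 0, 0, 0, 0, 1, 0, 1, 0, 0, 0, 0, 4, 0, 0, 0, 0, 4, 0, 0, 0]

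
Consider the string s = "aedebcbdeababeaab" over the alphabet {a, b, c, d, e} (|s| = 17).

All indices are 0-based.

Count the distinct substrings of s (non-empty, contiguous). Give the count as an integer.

137

rank | idx | suffix
   0 |  14 | aab
   1 |  15 | ab
   2 |   9 | ababeaab
   3 |  11 | abeaab
   4 |   0 | aedebcbdeababeaab
   5 |  16 | b
   6 |  10 | babeaab
   7 |   4 | bcbdeababeaab
   8 |   6 | bdeababeaab
   9 |  12 | beaab
  10 |   5 | cbdeababeaab
  11 |   7 | deababeaab
  12 |   2 | debcbdeababeaab
  13 |  13 | eaab
  14 |   8 | eababeaab
  15 |   3 | ebcbdeababeaab
  16 |   1 | edebcbdeababeaab

SA = [14, 15, 9, 11, 0, 16, 10, 4, 6, 12, 5, 7, 2, 13, 8, 3, 1]
rank  pair      lcp
   1  s[14:],s[15:]  1  'a'
   2  s[15:],s[9:]  2  'ab'
   3  s[9:],s[11:]  2  'ab'
   4  s[11:],s[0:]  1  'a'
   5  s[0:],s[16:]  0  ''
   6  s[16:],s[10:]  1  'b'
   7  s[10:],s[4:]  1  'b'
   8  s[4:],s[6:]  1  'b'
   9  s[6:],s[12:]  1  'b'
  10  s[12:],s[5:]  0  ''
  11  s[5:],s[7:]  0  ''
  12  s[7:],s[2:]  2  'de'
  13  s[2:],s[13:]  0  ''
  14  s[13:],s[8:]  2  'ea'
  15  s[8:],s[3:]  1  'e'
  16  s[3:],s[1:]  1  'e'

n(n+1)/2 = 17·18/2 = 153
Σ LCP = 0 + 1 + 2 + 2 + 1 + 0 + 1 + 1 + 1 + 1 + 0 + 0 + 2 + 0 + 2 + 1 + 1 = 16
distinct = 153 − 16 = 137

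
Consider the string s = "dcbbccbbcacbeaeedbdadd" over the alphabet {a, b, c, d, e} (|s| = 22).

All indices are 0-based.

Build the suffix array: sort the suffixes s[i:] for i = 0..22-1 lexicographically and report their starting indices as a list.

[9, 19, 13, 6, 2, 7, 3, 17, 11, 8, 5, 1, 10, 4, 21, 18, 16, 0, 20, 12, 15, 14]

rank→(start, suffix):
  0 → (9, 'acbeaeedbdadd')
  1 → (19, 'add')
  2 → (13, 'aeedbdadd')
  3 → (6, 'bbcacbeaeedbdadd')
  4 → (2, 'bbccbbcacbeaeedbdadd')
  5 → (7, 'bcacbeaeedbdadd')
  6 → (3, 'bccbbcacbeaeedbdadd')
  7 → (17, 'bdadd')
  8 → (11, 'beaeedbdadd')
  9 → (8, 'cacbeaeedbdadd')
  10 → (5, 'cbbcacbeaeedbdadd')
  11 → (1, 'cbbccbbcacbeaeedbdadd')
  12 → (10, 'cbeaeedbdadd')
  13 → (4, 'ccbbcacbeaeedbdadd')
  14 → (21, 'd')
  15 → (18, 'dadd')
  16 → (16, 'dbdadd')
  17 → (0, 'dcbbccbbcacbeaeedbdadd')
  18 → (20, 'dd')
  19 → (12, 'eaeedbdadd')
  20 → (15, 'edbdadd')
  21 → (14, 'eedbdadd')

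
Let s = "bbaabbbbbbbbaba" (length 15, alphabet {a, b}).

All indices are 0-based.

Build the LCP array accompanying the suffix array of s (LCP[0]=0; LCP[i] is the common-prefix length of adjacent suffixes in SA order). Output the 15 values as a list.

rank→(start, suffix):
  0 → (14, 'a')
  1 → (2, 'aabbbbbbbbaba')
  2 → (12, 'aba')
  3 → (3, 'abbbbbbbbaba')
  4 → (13, 'ba')
  5 → (1, 'baabbbbbbbbaba')
  6 → (11, 'baba')
  7 → (0, 'bbaabbbbbbbbaba')
  8 → (10, 'bbaba')
  9 → (9, 'bbbaba')
  10 → (8, 'bbbbaba')
  11 → (7, 'bbbbbaba')
  12 → (6, 'bbbbbbaba')
  13 → (5, 'bbbbbbbaba')
  14 → (4, 'bbbbbbbbaba')

SA = [14, 2, 12, 3, 13, 1, 11, 0, 10, 9, 8, 7, 6, 5, 4]
[i] adj suffixes → lcp
  [1] 14/2 → 1 ('a')
  [2] 2/12 → 1 ('a')
  [3] 12/3 → 2 ('ab')
  [4] 3/13 → 0 ('')
  [5] 13/1 → 2 ('ba')
  [6] 1/11 → 2 ('ba')
  [7] 11/0 → 1 ('b')
  [8] 0/10 → 3 ('bba')
  [9] 10/9 → 2 ('bb')
  [10] 9/8 → 3 ('bbb')
  [11] 8/7 → 4 ('bbbb')
  [12] 7/6 → 5 ('bbbbb')
  [13] 6/5 → 6 ('bbbbbb')
  [14] 5/4 → 7 ('bbbbbbb')

[0, 1, 1, 2, 0, 2, 2, 1, 3, 2, 3, 4, 5, 6, 7]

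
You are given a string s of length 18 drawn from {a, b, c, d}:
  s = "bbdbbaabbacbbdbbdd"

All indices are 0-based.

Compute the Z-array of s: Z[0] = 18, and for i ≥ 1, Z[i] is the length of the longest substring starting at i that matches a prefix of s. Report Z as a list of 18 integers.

[18, 1, 0, 2, 1, 0, 0, 2, 1, 0, 0, 5, 1, 0, 3, 1, 0, 0]

Z[0]=18
i=1: fresh scan; Z[1]=1 grow→box=[1,2)
i=2: fresh scan; Z[2]=0
i=3: fresh scan; Z[3]=2 grow→box=[3,5)
i=4: min(r-i=1, Z[1]=1)=1; Z[4]=1
i=5: fresh scan; Z[5]=0
i=6: fresh scan; Z[6]=0
i=7: fresh scan; Z[7]=2 grow→box=[7,9)
i=8: min(r-i=1, Z[1]=1)=1; Z[8]=1
i=9: fresh scan; Z[9]=0
i=10: fresh scan; Z[10]=0
i=11: fresh scan; Z[11]=5 grow→box=[11,16)
i=12: min(r-i=4, Z[1]=1)=1; Z[12]=1
i=13: min(r-i=3, Z[2]=0)=0; Z[13]=0
i=14: min(r-i=2, Z[3]=2)=2; Z[14]=3 grow→box=[14,17)
i=15: min(r-i=2, Z[1]=1)=1; Z[15]=1
i=16: min(r-i=1, Z[2]=0)=0; Z[16]=0
i=17: fresh scan; Z[17]=0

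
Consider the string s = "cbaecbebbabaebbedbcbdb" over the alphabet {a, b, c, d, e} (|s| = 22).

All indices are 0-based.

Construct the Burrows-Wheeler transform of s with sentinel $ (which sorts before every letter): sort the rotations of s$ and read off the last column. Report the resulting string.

bbbbdbaceedccb$bebebaab

rank  rotation                 last
    0  $cbaecbebbabaebbedbcbdb  b
    1  abaebbedbcbdb$cbaecbebb  b
    2  aebbedbcbdb$cbaecbebbab  b
    3  aecbebbabaebbedbcbdb$cb  b
    4  b$cbaecbebbabaebbedbcbd  d
    5  babaebbedbcbdb$cbaecbeb  b
    6  baebbedbcbdb$cbaecbebba  a
    7  baecbebbabaebbedbcbdb$c  c
    8  bbabaebbedbcbdb$cbaecbe  e
    9  bbedbcbdb$cbaecbebbabae  e
   10  bcbdb$cbaecbebbabaebbed  d
   11  bdb$cbaecbebbabaebbedbc  c
   12  bebbabaebbedbcbdb$cbaec  c
   13  bedbcbdb$cbaecbebbabaeb  b
   14  cbaecbebbabaebbedbcbdb$  $
   15  cbdb$cbaecbebbabaebbedb  b
   16  cbebbabaebbedbcbdb$cbae  e
   17  db$cbaecbebbabaebbedbcb  b
   18  dbcbdb$cbaecbebbabaebbe  e
   19  ebbabaebbedbcbdb$cbaecb  b
   20  ebbedbcbdb$cbaecbebbaba  a
   21  ecbebbabaebbedbcbdb$cba  a
   22  edbcbdb$cbaecbebbabaebb  b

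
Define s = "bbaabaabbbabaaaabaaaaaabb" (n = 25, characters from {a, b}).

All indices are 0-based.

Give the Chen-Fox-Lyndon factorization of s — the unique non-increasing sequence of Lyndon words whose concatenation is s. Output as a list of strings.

["b", "b", "aabaabbbab", "aaaab", "aaaaaabb"]

emit factor 1: 'b' (i=0, period=1)
emit factor 2: 'b' (i=1, period=1)
emit factor 3: 'aabaabbbab' (i=2, period=10)
emit factor 4: 'aaaab' (i=12, period=5)
emit factor 5: 'aaaaaabb' (i=17, period=8)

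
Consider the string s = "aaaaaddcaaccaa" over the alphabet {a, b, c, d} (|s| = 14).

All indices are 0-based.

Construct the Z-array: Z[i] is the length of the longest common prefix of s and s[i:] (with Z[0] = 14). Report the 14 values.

[14, 4, 3, 2, 1, 0, 0, 0, 2, 1, 0, 0, 2, 1]

Z[0]=14
i=1: i≥r, start 0; Z[1]=4 scan→box=[1,5)
i=2: min(r-i=3, Z[1]=4)=3; Z[2]=3
i=3: min(r-i=2, Z[2]=3)=2; Z[3]=2
i=4: min(r-i=1, Z[3]=2)=1; Z[4]=1
i=5: i≥r, start 0; Z[5]=0
i=6: i≥r, start 0; Z[6]=0
i=7: i≥r, start 0; Z[7]=0
i=8: i≥r, start 0; Z[8]=2 scan→box=[8,10)
i=9: min(r-i=1, Z[1]=4)=1; Z[9]=1
i=10: i≥r, start 0; Z[10]=0
i=11: i≥r, start 0; Z[11]=0
i=12: i≥r, start 0; Z[12]=2 scan→box=[12,14)
i=13: min(r-i=1, Z[1]=4)=1; Z[13]=1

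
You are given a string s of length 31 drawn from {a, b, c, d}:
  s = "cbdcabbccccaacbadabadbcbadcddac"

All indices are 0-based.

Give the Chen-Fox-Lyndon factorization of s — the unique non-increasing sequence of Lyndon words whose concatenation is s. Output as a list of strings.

["c", "bdc", "abbcccc", "aacbadabadbcbadcddac"]

emit factor 1: 'c' (i=0, period=1)
emit factor 2: 'bdc' (i=1, period=3)
emit factor 3: 'abbcccc' (i=4, period=7)
emit factor 4: 'aacbadabadbcbadcddac' (i=11, period=20)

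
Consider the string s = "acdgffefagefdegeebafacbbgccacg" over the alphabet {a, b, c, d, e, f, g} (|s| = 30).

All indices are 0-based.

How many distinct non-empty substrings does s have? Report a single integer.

rank→(start, suffix):
  0 → (20, 'acbbgccacg')
  1 → (0, 'acdgffefagefdegeebafacbbgccacg')
  2 → (27, 'acg')
  3 → (18, 'afacbbgccacg')
  4 → (8, 'agefdegeebafacbbgccacg')
  5 → (17, 'bafacbbgccacg')
  6 → (22, 'bbgccacg')
  7 → (23, 'bgccacg')
  8 → (26, 'cacg')
  9 → (21, 'cbbgccacg')
  10 → (25, 'ccacg')
  11 → (1, 'cdgffefagefdegeebafacbbgccacg')
  12 → (28, 'cg')
  13 → (12, 'degeebafacbbgccacg')
  14 → (2, 'dgffefagefdegeebafacbbgccacg')
  15 → (16, 'ebafacbbgccacg')
  16 → (15, 'eebafacbbgccacg')
  17 → (6, 'efagefdegeebafacbbgccacg')
  18 → (10, 'efdegeebafacbbgccacg')
  19 → (13, 'egeebafacbbgccacg')
  20 → (19, 'facbbgccacg')
  21 → (7, 'fagefdegeebafacbbgccacg')
  22 → (11, 'fdegeebafacbbgccacg')
  23 → (5, 'fefagefdegeebafacbbgccacg')
  24 → (4, 'ffefagefdegeebafacbbgccacg')
  25 → (29, 'g')
  26 → (24, 'gccacg')
  27 → (14, 'geebafacbbgccacg')
  28 → (9, 'gefdegeebafacbbgccacg')
  29 → (3, 'gffefagefdegeebafacbbgccacg')

SA = [20, 0, 27, 18, 8, 17, 22, 23, 26, 21, 25, 1, 28, 12, 2, 16, 15, 6, 10, 13, 19, 7, 11, 5, 4, 29, 24, 14, 9, 3]
[i] adj suffixes → lcp
  [1] 20/0 → 2 ('ac')
  [2] 0/27 → 2 ('ac')
  [3] 27/18 → 1 ('a')
  [4] 18/8 → 1 ('a')
  [5] 8/17 → 0 ('')
  [6] 17/22 → 1 ('b')
  [7] 22/23 → 1 ('b')
  [8] 23/26 → 0 ('')
  [9] 26/21 → 1 ('c')
  [10] 21/25 → 1 ('c')
  [11] 25/1 → 1 ('c')
  [12] 1/28 → 1 ('c')
  [13] 28/12 → 0 ('')
  [14] 12/2 → 1 ('d')
  [15] 2/16 → 0 ('')
  [16] 16/15 → 1 ('e')
  [17] 15/6 → 1 ('e')
  [18] 6/10 → 2 ('ef')
  [19] 10/13 → 1 ('e')
  [20] 13/19 → 0 ('')
  [21] 19/7 → 2 ('fa')
  [22] 7/11 → 1 ('f')
  [23] 11/5 → 1 ('f')
  [24] 5/4 → 1 ('f')
  [25] 4/29 → 0 ('')
  [26] 29/24 → 1 ('g')
  [27] 24/14 → 1 ('g')
  [28] 14/9 → 2 ('ge')
  [29] 9/3 → 1 ('g')

n(n+1)/2 = 30·31/2 = 465
Σ LCP = 0 + 2 + 2 + 1 + 1 + 0 + 1 + 1 + 0 + 1 + 1 + 1 + 1 + 0 + 1 + 0 + 1 + 1 + 2 + 1 + 0 + 2 + 1 + 1 + 1 + 0 + 1 + 1 + 2 + 1 = 28
distinct = 465 − 28 = 437

437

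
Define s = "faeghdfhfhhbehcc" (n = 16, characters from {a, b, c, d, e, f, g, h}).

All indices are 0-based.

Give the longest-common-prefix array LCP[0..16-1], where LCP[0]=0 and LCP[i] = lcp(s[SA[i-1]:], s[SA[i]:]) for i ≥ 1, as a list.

rank | idx | suffix
   0 |   1 | aeghdfhfhhbehcc
   1 |  11 | behcc
   2 |  15 | c
   3 |  14 | cc
   4 |   5 | dfhfhhbehcc
   5 |   2 | eghdfhfhhbehcc
   6 |  12 | ehcc
   7 |   0 | faeghdfhfhhbehcc
   8 |   6 | fhfhhbehcc
   9 |   8 | fhhbehcc
  10 |   3 | ghdfhfhhbehcc
  11 |  10 | hbehcc
  12 |  13 | hcc
  13 |   4 | hdfhfhhbehcc
  14 |   7 | hfhhbehcc
  15 |   9 | hhbehcc

SA = [1, 11, 15, 14, 5, 2, 12, 0, 6, 8, 3, 10, 13, 4, 7, 9]
i: (SA[i-1],SA[i]) lcp shared
  1: (1,11) 0 ''
  2: (11,15) 0 ''
  3: (15,14) 1 'c'
  4: (14,5) 0 ''
  5: (5,2) 0 ''
  6: (2,12) 1 'e'
  7: (12,0) 0 ''
  8: (0,6) 1 'f'
  9: (6,8) 2 'fh'
  10: (8,3) 0 ''
  11: (3,10) 0 ''
  12: (10,13) 1 'h'
  13: (13,4) 1 'h'
  14: (4,7) 1 'h'
  15: (7,9) 1 'h'

[0, 0, 0, 1, 0, 0, 1, 0, 1, 2, 0, 0, 1, 1, 1, 1]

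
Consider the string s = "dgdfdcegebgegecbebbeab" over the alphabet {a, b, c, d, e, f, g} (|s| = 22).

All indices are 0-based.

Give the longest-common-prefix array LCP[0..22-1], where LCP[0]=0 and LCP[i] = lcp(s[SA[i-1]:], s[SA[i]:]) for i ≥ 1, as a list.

sorted suffixes:
  #0 SA[0]=20  'ab'
  #1 SA[1]=21  'b'
  #2 SA[2]=17  'bbeab'
  #3 SA[3]=18  'beab'
  #4 SA[4]=15  'bebbeab'
  #5 SA[5]=9  'bgegecbebbeab'
  #6 SA[6]=14  'cbebbeab'
  #7 SA[7]=5  'cegebgegecbebbeab'
  #8 SA[8]=4  'dcegebgegecbebbeab'
  #9 SA[9]=2  'dfdcegebgegecbebbeab'
  #10 SA[10]=0  'dgdfdcegebgegecbebbeab'
  #11 SA[11]=19  'eab'
  #12 SA[12]=16  'ebbeab'
  #13 SA[13]=8  'ebgegecbebbeab'
  #14 SA[14]=13  'ecbebbeab'
  #15 SA[15]=6  'egebgegecbebbeab'
  #16 SA[16]=11  'egecbebbeab'
  #17 SA[17]=3  'fdcegebgegecbebbeab'
  #18 SA[18]=1  'gdfdcegebgegecbebbeab'
  #19 SA[19]=7  'gebgegecbebbeab'
  #20 SA[20]=12  'gecbebbeab'
  #21 SA[21]=10  'gegecbebbeab'

SA = [20, 21, 17, 18, 15, 9, 14, 5, 4, 2, 0, 19, 16, 8, 13, 6, 11, 3, 1, 7, 12, 10]
i: (SA[i-1],SA[i]) lcp shared
  1: (20,21) 0 ''
  2: (21,17) 1 'b'
  3: (17,18) 1 'b'
  4: (18,15) 2 'be'
  5: (15,9) 1 'b'
  6: (9,14) 0 ''
  7: (14,5) 1 'c'
  8: (5,4) 0 ''
  9: (4,2) 1 'd'
  10: (2,0) 1 'd'
  11: (0,19) 0 ''
  12: (19,16) 1 'e'
  13: (16,8) 2 'eb'
  14: (8,13) 1 'e'
  15: (13,6) 1 'e'
  16: (6,11) 3 'ege'
  17: (11,3) 0 ''
  18: (3,1) 0 ''
  19: (1,7) 1 'g'
  20: (7,12) 2 'ge'
  21: (12,10) 2 'ge'

[0, 0, 1, 1, 2, 1, 0, 1, 0, 1, 1, 0, 1, 2, 1, 1, 3, 0, 0, 1, 2, 2]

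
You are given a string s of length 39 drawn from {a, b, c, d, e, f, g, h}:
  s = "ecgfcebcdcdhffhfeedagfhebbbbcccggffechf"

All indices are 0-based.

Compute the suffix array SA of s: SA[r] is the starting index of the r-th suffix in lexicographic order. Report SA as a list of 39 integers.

[19, 24, 25, 26, 27, 6, 28, 29, 7, 9, 4, 1, 30, 36, 18, 8, 10, 23, 5, 0, 35, 17, 16, 38, 3, 34, 15, 33, 12, 21, 13, 2, 32, 20, 31, 22, 37, 14, 11]

rank | idx | suffix
   0 |  19 | agfhebbbbcccggffechf
   1 |  24 | bbbbcccggffechf
   2 |  25 | bbbcccggffechf
   3 |  26 | bbcccggffechf
   4 |  27 | bcccggffechf
   5 |   6 | bcdcdhffhfeedagfhebbbbcccggffechf
   6 |  28 | cccggffechf
   7 |  29 | ccggffechf
   8 |   7 | cdcdhffhfeedagfhebbbbcccggffechf
   9 |   9 | cdhffhfeedagfhebbbbcccggffechf
  10 |   4 | cebcdcdhffhfeedagfhebbbbcccggffechf
  11 |   1 | cgfcebcdcdhffhfeedagfhebbbbcccggffechf
  12 |  30 | cggffechf
  13 |  36 | chf
  14 |  18 | dagfhebbbbcccggffechf
  15 |   8 | dcdhffhfeedagfhebbbbcccggffechf
  16 |  10 | dhffhfeedagfhebbbbcccggffechf
  17 |  23 | ebbbbcccggffechf
  18 |   5 | ebcdcdhffhfeedagfhebbbbcccggffechf
  19 |   0 | ecgfcebcdcdhffhfeedagfhebbbbcccggffechf
  20 |  35 | echf
  21 |  17 | edagfhebbbbcccggffechf
  22 |  16 | eedagfhebbbbcccggffechf
  23 |  38 | f
  24 |   3 | fcebcdcdhffhfeedagfhebbbbcccggffechf
  25 |  34 | fechf
  26 |  15 | feedagfhebbbbcccggffechf
  27 |  33 | ffechf
  28 |  12 | ffhfeedagfhebbbbcccggffechf
  29 |  21 | fhebbbbcccggffechf
  30 |  13 | fhfeedagfhebbbbcccggffechf
  31 |   2 | gfcebcdcdhffhfeedagfhebbbbcccggffechf
  32 |  32 | gffechf
  33 |  20 | gfhebbbbcccggffechf
  34 |  31 | ggffechf
  35 |  22 | hebbbbcccggffechf
  36 |  37 | hf
  37 |  14 | hfeedagfhebbbbcccggffechf
  38 |  11 | hffhfeedagfhebbbbcccggffechf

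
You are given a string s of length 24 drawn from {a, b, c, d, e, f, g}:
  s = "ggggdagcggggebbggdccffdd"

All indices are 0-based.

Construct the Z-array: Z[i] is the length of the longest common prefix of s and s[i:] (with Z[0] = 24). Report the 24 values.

Z[0]=24
i=1: i≥r, start 0; Z[1]=3 scan→box=[1,4)
i=2: min(r-i=2, Z[1]=3)=2; Z[2]=2
i=3: min(r-i=1, Z[2]=2)=1; Z[3]=1
i=4: i≥r, start 0; Z[4]=0
i=5: i≥r, start 0; Z[5]=0
i=6: i≥r, start 0; Z[6]=1 scan→box=[6,7)
i=7: i≥r, start 0; Z[7]=0
i=8: i≥r, start 0; Z[8]=4 scan→box=[8,12)
i=9: min(r-i=3, Z[1]=3)=3; Z[9]=3
i=10: min(r-i=2, Z[2]=2)=2; Z[10]=2
i=11: min(r-i=1, Z[3]=1)=1; Z[11]=1
i=12: i≥r, start 0; Z[12]=0
i=13: i≥r, start 0; Z[13]=0
i=14: i≥r, start 0; Z[14]=0
i=15: i≥r, start 0; Z[15]=2 scan→box=[15,17)
i=16: min(r-i=1, Z[1]=3)=1; Z[16]=1
i=17: i≥r, start 0; Z[17]=0
i=18: i≥r, start 0; Z[18]=0
i=19: i≥r, start 0; Z[19]=0
i=20: i≥r, start 0; Z[20]=0
i=21: i≥r, start 0; Z[21]=0
i=22: i≥r, start 0; Z[22]=0
i=23: i≥r, start 0; Z[23]=0

[24, 3, 2, 1, 0, 0, 1, 0, 4, 3, 2, 1, 0, 0, 0, 2, 1, 0, 0, 0, 0, 0, 0, 0]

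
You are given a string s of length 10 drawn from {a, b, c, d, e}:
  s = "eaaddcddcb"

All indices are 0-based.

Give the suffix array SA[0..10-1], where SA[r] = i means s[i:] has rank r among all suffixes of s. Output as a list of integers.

[1, 2, 9, 8, 5, 7, 4, 6, 3, 0]

rank | idx | suffix
   0 |   1 | aaddcddcb
   1 |   2 | addcddcb
   2 |   9 | b
   3 |   8 | cb
   4 |   5 | cddcb
   5 |   7 | dcb
   6 |   4 | dcddcb
   7 |   6 | ddcb
   8 |   3 | ddcddcb
   9 |   0 | eaaddcddcb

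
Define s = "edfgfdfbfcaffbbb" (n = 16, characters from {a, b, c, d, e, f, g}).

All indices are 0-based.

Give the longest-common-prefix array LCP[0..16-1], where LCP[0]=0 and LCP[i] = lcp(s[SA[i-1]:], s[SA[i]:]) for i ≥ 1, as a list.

rank→(start, suffix):
  0 → (10, 'affbbb')
  1 → (15, 'b')
  2 → (14, 'bb')
  3 → (13, 'bbb')
  4 → (7, 'bfcaffbbb')
  5 → (9, 'caffbbb')
  6 → (5, 'dfbfcaffbbb')
  7 → (1, 'dfgfdfbfcaffbbb')
  8 → (0, 'edfgfdfbfcaffbbb')
  9 → (12, 'fbbb')
  10 → (6, 'fbfcaffbbb')
  11 → (8, 'fcaffbbb')
  12 → (4, 'fdfbfcaffbbb')
  13 → (11, 'ffbbb')
  14 → (2, 'fgfdfbfcaffbbb')
  15 → (3, 'gfdfbfcaffbbb')

SA = [10, 15, 14, 13, 7, 9, 5, 1, 0, 12, 6, 8, 4, 11, 2, 3]
[i] adj suffixes → lcp
  [1] 10/15 → 0 ('')
  [2] 15/14 → 1 ('b')
  [3] 14/13 → 2 ('bb')
  [4] 13/7 → 1 ('b')
  [5] 7/9 → 0 ('')
  [6] 9/5 → 0 ('')
  [7] 5/1 → 2 ('df')
  [8] 1/0 → 0 ('')
  [9] 0/12 → 0 ('')
  [10] 12/6 → 2 ('fb')
  [11] 6/8 → 1 ('f')
  [12] 8/4 → 1 ('f')
  [13] 4/11 → 1 ('f')
  [14] 11/2 → 1 ('f')
  [15] 2/3 → 0 ('')

[0, 0, 1, 2, 1, 0, 0, 2, 0, 0, 2, 1, 1, 1, 1, 0]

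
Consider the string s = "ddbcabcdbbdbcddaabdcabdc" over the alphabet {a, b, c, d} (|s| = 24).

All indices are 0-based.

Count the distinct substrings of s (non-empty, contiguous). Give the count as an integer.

rank→(start, suffix):
  0 → (15, 'aabdcabdc')
  1 → (4, 'abcdbbdbcddaabdcabdc')
  2 → (20, 'abdc')
  3 → (16, 'abdcabdc')
  4 → (8, 'bbdbcddaabdcabdc')
  5 → (2, 'bcabcdbbdbcddaabdcabdc')
  6 → (5, 'bcdbbdbcddaabdcabdc')
  7 → (11, 'bcddaabdcabdc')
  8 → (9, 'bdbcddaabdcabdc')
  9 → (21, 'bdc')
  10 → (17, 'bdcabdc')
  11 → (23, 'c')
  12 → (3, 'cabcdbbdbcddaabdcabdc')
  13 → (19, 'cabdc')
  14 → (6, 'cdbbdbcddaabdcabdc')
  15 → (12, 'cddaabdcabdc')
  16 → (14, 'daabdcabdc')
  17 → (7, 'dbbdbcddaabdcabdc')
  18 → (1, 'dbcabcdbbdbcddaabdcabdc')
  19 → (10, 'dbcddaabdcabdc')
  20 → (22, 'dc')
  21 → (18, 'dcabdc')
  22 → (13, 'ddaabdcabdc')
  23 → (0, 'ddbcabcdbbdbcddaabdcabdc')

SA = [15, 4, 20, 16, 8, 2, 5, 11, 9, 21, 17, 23, 3, 19, 6, 12, 14, 7, 1, 10, 22, 18, 13, 0]
i: (SA[i-1],SA[i]) lcp shared
  1: (15,4) 1 'a'
  2: (4,20) 2 'ab'
  3: (20,16) 4 'abdc'
  4: (16,8) 0 ''
  5: (8,2) 1 'b'
  6: (2,5) 2 'bc'
  7: (5,11) 3 'bcd'
  8: (11,9) 1 'b'
  9: (9,21) 2 'bd'
  10: (21,17) 3 'bdc'
  11: (17,23) 0 ''
  12: (23,3) 1 'c'
  13: (3,19) 3 'cab'
  14: (19,6) 1 'c'
  15: (6,12) 2 'cd'
  16: (12,14) 0 ''
  17: (14,7) 1 'd'
  18: (7,1) 2 'db'
  19: (1,10) 3 'dbc'
  20: (10,22) 1 'd'
  21: (22,18) 2 'dc'
  22: (18,13) 1 'd'
  23: (13,0) 2 'dd'

n(n+1)/2 = 24·25/2 = 300
Σ LCP = 0 + 1 + 2 + 4 + 0 + 1 + 2 + 3 + 1 + 2 + 3 + 0 + 1 + 3 + 1 + 2 + 0 + 1 + 2 + 3 + 1 + 2 + 1 + 2 = 38
distinct = 300 − 38 = 262

262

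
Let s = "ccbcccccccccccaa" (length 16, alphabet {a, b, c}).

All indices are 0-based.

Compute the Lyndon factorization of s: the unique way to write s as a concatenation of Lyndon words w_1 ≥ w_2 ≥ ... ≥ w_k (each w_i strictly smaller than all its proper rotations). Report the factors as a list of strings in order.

["c", "c", "bccccccccccc", "a", "a"]

emit factor 1: 'c' (i=0, period=1)
emit factor 2: 'c' (i=1, period=1)
emit factor 3: 'bccccccccccc' (i=2, period=12)
emit factor 4: 'a' (i=14, period=1)
emit factor 5: 'a' (i=15, period=1)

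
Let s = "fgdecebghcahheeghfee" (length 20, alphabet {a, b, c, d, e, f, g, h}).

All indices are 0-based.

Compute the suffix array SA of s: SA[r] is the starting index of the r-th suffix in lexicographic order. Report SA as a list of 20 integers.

rank→(start, suffix):
  0 → (10, 'ahheeghfee')
  1 → (6, 'bghcahheeghfee')
  2 → (9, 'cahheeghfee')
  3 → (4, 'cebghcahheeghfee')
  4 → (2, 'decebghcahheeghfee')
  5 → (19, 'e')
  6 → (5, 'ebghcahheeghfee')
  7 → (3, 'ecebghcahheeghfee')
  8 → (18, 'ee')
  9 → (13, 'eeghfee')
  10 → (14, 'eghfee')
  11 → (17, 'fee')
  12 → (0, 'fgdecebghcahheeghfee')
  13 → (1, 'gdecebghcahheeghfee')
  14 → (7, 'ghcahheeghfee')
  15 → (15, 'ghfee')
  16 → (8, 'hcahheeghfee')
  17 → (12, 'heeghfee')
  18 → (16, 'hfee')
  19 → (11, 'hheeghfee')

[10, 6, 9, 4, 2, 19, 5, 3, 18, 13, 14, 17, 0, 1, 7, 15, 8, 12, 16, 11]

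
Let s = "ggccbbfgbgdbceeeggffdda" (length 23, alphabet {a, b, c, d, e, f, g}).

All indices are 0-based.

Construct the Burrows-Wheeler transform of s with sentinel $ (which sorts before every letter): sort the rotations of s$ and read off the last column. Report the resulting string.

rank  rotation                  last
    0  $ggccbbfgbgdbceeeggffdda  a
    1  a$ggccbbfgbgdbceeeggffdd  d
    2  bbfgbgdbceeeggffdda$ggcc  c
    3  bceeeggffdda$ggccbbfgbgd  d
    4  bfgbgdbceeeggffdda$ggccb  b
    5  bgdbceeeggffdda$ggccbbfg  g
    6  cbbfgbgdbceeeggffdda$ggc  c
    7  ccbbfgbgdbceeeggffdda$gg  g
    8  ceeeggffdda$ggccbbfgbgdb  b
    9  da$ggccbbfgbgdbceeeggffd  d
   10  dbceeeggffdda$ggccbbfgbg  g
   11  dda$ggccbbfgbgdbceeeggff  f
   12  eeeggffdda$ggccbbfgbgdbc  c
   13  eeggffdda$ggccbbfgbgdbce  e
   14  eggffdda$ggccbbfgbgdbcee  e
   15  fdda$ggccbbfgbgdbceeeggf  f
   16  ffdda$ggccbbfgbgdbceeegg  g
   17  fgbgdbceeeggffdda$ggccbb  b
   18  gbgdbceeeggffdda$ggccbbf  f
   19  gccbbfgbgdbceeeggffdda$g  g
   20  gdbceeeggffdda$ggccbbfgb  b
   21  gffdda$ggccbbfgbgdbceeeg  g
   22  ggccbbfgbgdbceeeggffdda$  $
   23  ggffdda$ggccbbfgbgdbceee  e

adcdbgcgbdgfceefgbfgbg$e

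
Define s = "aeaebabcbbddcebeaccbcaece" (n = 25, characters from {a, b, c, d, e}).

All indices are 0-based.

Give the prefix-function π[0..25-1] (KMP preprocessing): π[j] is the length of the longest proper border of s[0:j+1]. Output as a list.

[0, 0, 1, 2, 0, 1, 0, 0, 0, 0, 0, 0, 0, 0, 0, 0, 1, 0, 0, 0, 0, 1, 2, 0, 0]

π[0] = 0
j=1 s[j]='e': π[1]=0 (border '')
j=2 s[j]='a': π[2]=1 (border 'a')
j=3 s[j]='e': π[3]=2 (border 'ae')
j=4 s[j]='b': k: 2→0; π[4]=0 (border '')
j=5 s[j]='a': π[5]=1 (border 'a')
j=6 s[j]='b': k: 1→0; π[6]=0 (border '')
j=7 s[j]='c': π[7]=0 (border '')
j=8 s[j]='b': π[8]=0 (border '')
j=9 s[j]='b': π[9]=0 (border '')
j=10 s[j]='d': π[10]=0 (border '')
j=11 s[j]='d': π[11]=0 (border '')
j=12 s[j]='c': π[12]=0 (border '')
j=13 s[j]='e': π[13]=0 (border '')
j=14 s[j]='b': π[14]=0 (border '')
j=15 s[j]='e': π[15]=0 (border '')
j=16 s[j]='a': π[16]=1 (border 'a')
j=17 s[j]='c': k: 1→0; π[17]=0 (border '')
j=18 s[j]='c': π[18]=0 (border '')
j=19 s[j]='b': π[19]=0 (border '')
j=20 s[j]='c': π[20]=0 (border '')
j=21 s[j]='a': π[21]=1 (border 'a')
j=22 s[j]='e': π[22]=2 (border 'ae')
j=23 s[j]='c': k: 2→0; π[23]=0 (border '')
j=24 s[j]='e': π[24]=0 (border '')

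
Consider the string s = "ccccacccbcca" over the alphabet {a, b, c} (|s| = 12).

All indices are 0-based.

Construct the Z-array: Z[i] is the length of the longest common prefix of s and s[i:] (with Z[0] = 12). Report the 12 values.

[12, 3, 2, 1, 0, 3, 2, 1, 0, 2, 1, 0]

Z[0]=12
i=1: i≥r, start 0; Z[1]=3 extend→box=[1,4)
i=2: min(r-i=2, Z[1]=3)=2; Z[2]=2
i=3: min(r-i=1, Z[2]=2)=1; Z[3]=1
i=4: i≥r, start 0; Z[4]=0
i=5: i≥r, start 0; Z[5]=3 extend→box=[5,8)
i=6: min(r-i=2, Z[1]=3)=2; Z[6]=2
i=7: min(r-i=1, Z[2]=2)=1; Z[7]=1
i=8: i≥r, start 0; Z[8]=0
i=9: i≥r, start 0; Z[9]=2 extend→box=[9,11)
i=10: min(r-i=1, Z[1]=3)=1; Z[10]=1
i=11: i≥r, start 0; Z[11]=0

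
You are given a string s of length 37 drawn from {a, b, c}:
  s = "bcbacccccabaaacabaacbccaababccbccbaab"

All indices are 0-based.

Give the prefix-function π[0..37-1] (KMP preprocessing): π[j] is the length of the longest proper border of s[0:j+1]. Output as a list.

π[0] = 0
j=1 s[j]='c': π[1]=0 (border '')
j=2 s[j]='b': π[2]=1 (border 'b')
j=3 s[j]='a': k: 1→0; π[3]=0 (border '')
j=4 s[j]='c': π[4]=0 (border '')
j=5 s[j]='c': π[5]=0 (border '')
j=6 s[j]='c': π[6]=0 (border '')
j=7 s[j]='c': π[7]=0 (border '')
j=8 s[j]='c': π[8]=0 (border '')
j=9 s[j]='a': π[9]=0 (border '')
j=10 s[j]='b': π[10]=1 (border 'b')
j=11 s[j]='a': k: 1→0; π[11]=0 (border '')
j=12 s[j]='a': π[12]=0 (border '')
j=13 s[j]='a': π[13]=0 (border '')
j=14 s[j]='c': π[14]=0 (border '')
j=15 s[j]='a': π[15]=0 (border '')
j=16 s[j]='b': π[16]=1 (border 'b')
j=17 s[j]='a': k: 1→0; π[17]=0 (border '')
j=18 s[j]='a': π[18]=0 (border '')
j=19 s[j]='c': π[19]=0 (border '')
j=20 s[j]='b': π[20]=1 (border 'b')
j=21 s[j]='c': π[21]=2 (border 'bc')
j=22 s[j]='c': k: 2→0; π[22]=0 (border '')
j=23 s[j]='a': π[23]=0 (border '')
j=24 s[j]='a': π[24]=0 (border '')
j=25 s[j]='b': π[25]=1 (border 'b')
j=26 s[j]='a': k: 1→0; π[26]=0 (border '')
j=27 s[j]='b': π[27]=1 (border 'b')
j=28 s[j]='c': π[28]=2 (border 'bc')
j=29 s[j]='c': k: 2→0; π[29]=0 (border '')
j=30 s[j]='b': π[30]=1 (border 'b')
j=31 s[j]='c': π[31]=2 (border 'bc')
j=32 s[j]='c': k: 2→0; π[32]=0 (border '')
j=33 s[j]='b': π[33]=1 (border 'b')
j=34 s[j]='a': k: 1→0; π[34]=0 (border '')
j=35 s[j]='a': π[35]=0 (border '')
j=36 s[j]='b': π[36]=1 (border 'b')

[0, 0, 1, 0, 0, 0, 0, 0, 0, 0, 1, 0, 0, 0, 0, 0, 1, 0, 0, 0, 1, 2, 0, 0, 0, 1, 0, 1, 2, 0, 1, 2, 0, 1, 0, 0, 1]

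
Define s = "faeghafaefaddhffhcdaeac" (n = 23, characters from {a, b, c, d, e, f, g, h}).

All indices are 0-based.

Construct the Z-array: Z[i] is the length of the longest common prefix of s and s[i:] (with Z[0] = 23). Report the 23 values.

Z[0]=23
i=1: outside box; Z[1]=0
i=2: outside box; Z[2]=0
i=3: outside box; Z[3]=0
i=4: outside box; Z[4]=0
i=5: outside box; Z[5]=0
i=6: outside box; Z[6]=3 scan→box=[6,9)
i=7: min(r-i=2, Z[1]=0)=0; Z[7]=0
i=8: min(r-i=1, Z[2]=0)=0; Z[8]=0
i=9: outside box; Z[9]=2 scan→box=[9,11)
i=10: min(r-i=1, Z[1]=0)=0; Z[10]=0
i=11: outside box; Z[11]=0
i=12: outside box; Z[12]=0
i=13: outside box; Z[13]=0
i=14: outside box; Z[14]=1 scan→box=[14,15)
i=15: outside box; Z[15]=1 scan→box=[15,16)
i=16: outside box; Z[16]=0
i=17: outside box; Z[17]=0
i=18: outside box; Z[18]=0
i=19: outside box; Z[19]=0
i=20: outside box; Z[20]=0
i=21: outside box; Z[21]=0
i=22: outside box; Z[22]=0

[23, 0, 0, 0, 0, 0, 3, 0, 0, 2, 0, 0, 0, 0, 1, 1, 0, 0, 0, 0, 0, 0, 0]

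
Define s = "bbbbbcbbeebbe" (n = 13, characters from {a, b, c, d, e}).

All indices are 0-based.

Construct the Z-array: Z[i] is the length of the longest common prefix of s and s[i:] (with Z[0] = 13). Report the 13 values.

Z[0]=13
i=1: fresh scan; Z[1]=4 scan→box=[1,5)
i=2: min(r-i=3, Z[1]=4)=3; Z[2]=3
i=3: min(r-i=2, Z[2]=3)=2; Z[3]=2
i=4: min(r-i=1, Z[3]=2)=1; Z[4]=1
i=5: fresh scan; Z[5]=0
i=6: fresh scan; Z[6]=2 scan→box=[6,8)
i=7: min(r-i=1, Z[1]=4)=1; Z[7]=1
i=8: fresh scan; Z[8]=0
i=9: fresh scan; Z[9]=0
i=10: fresh scan; Z[10]=2 scan→box=[10,12)
i=11: min(r-i=1, Z[1]=4)=1; Z[11]=1
i=12: fresh scan; Z[12]=0

[13, 4, 3, 2, 1, 0, 2, 1, 0, 0, 2, 1, 0]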